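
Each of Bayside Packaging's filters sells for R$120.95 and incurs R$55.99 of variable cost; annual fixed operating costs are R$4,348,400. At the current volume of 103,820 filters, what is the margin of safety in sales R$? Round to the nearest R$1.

R$4,460,678

Each unit contributes R$120.95 − R$55.99 = R$64.96. Break-even units = R$4,348,400 ÷ R$64.96 = 66,939.66; break-even revenue = 66,939.66 × R$120.95 = R$8,096,351.29.
Current sales = 103,820 × R$120.95 = R$12,557,029.00.
Margin of safety = R$12,557,029.00 − R$8,096,351.29 = R$4,460,678.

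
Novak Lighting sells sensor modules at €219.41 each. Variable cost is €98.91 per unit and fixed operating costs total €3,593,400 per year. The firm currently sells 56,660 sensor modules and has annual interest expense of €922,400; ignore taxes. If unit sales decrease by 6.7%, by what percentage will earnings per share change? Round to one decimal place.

At 56,660 units, contribution = 56,660 × €120.50 = €6,827,530.00.
Subtracting fixed costs: EBIT = €6,827,530.00 − €3,593,400 = €3,234,130.00.
After interest of €922,400.00, pre-tax earnings = €2,311,730.00.
DCL = total CM / (EBIT − I) = €6,827,530.00 / €2,311,730.00 = 2.9534.
%ΔEPS = DCL × %ΔSales = 2.9534 × -6.7% = -19.8%.

-19.8%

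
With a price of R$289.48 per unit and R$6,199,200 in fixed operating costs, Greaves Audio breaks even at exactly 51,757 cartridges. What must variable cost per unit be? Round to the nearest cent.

R$169.70

At break-even, FC = Q × (P − VC), so P − VC = R$6,199,200 ÷ 51,757 = R$119.7751.
Hence VC = price − CM = R$289.48 − R$119.7751 = R$169.70.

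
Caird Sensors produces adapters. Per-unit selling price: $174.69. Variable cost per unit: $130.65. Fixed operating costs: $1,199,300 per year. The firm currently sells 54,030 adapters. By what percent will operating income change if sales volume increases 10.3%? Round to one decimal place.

At 54,030 units, contribution = 54,030 × $44.04 = $2,379,481.20.
Subtracting fixed costs: EBIT = $2,379,481.20 − $1,199,300 = $1,180,181.20.
DOL = contribution ÷ EBIT = $2,379,481.20 ÷ $1,180,181.20 = 2.0162.
Operating income changes by 2.0162 × +10.3% = +20.8%.

+20.8%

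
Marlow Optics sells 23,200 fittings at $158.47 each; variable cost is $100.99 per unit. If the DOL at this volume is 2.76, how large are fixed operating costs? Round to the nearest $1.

$850,371

Total contribution margin = 23,200 × $57.48 = $1,333,536.00.
Since DOL = CM ÷ EBIT, EBIT = $1,333,536.00 ÷ 2.76 = $483,165.22.
And FC = contribution − EBIT = $1,333,536.00 − $483,165.22 = $850,371.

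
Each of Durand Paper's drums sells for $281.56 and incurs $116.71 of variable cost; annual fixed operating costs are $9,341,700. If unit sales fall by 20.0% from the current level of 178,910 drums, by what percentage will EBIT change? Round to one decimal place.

Total contribution margin = 178,910 × $164.85 = $29,493,313.50.
Operating income = contribution − fixed costs = $29,493,313.50 − $9,341,700 = $20,151,613.50.
DOL = contribution ÷ EBIT = $29,493,313.50 ÷ $20,151,613.50 = 1.4636.
So EBIT moves 1.4636 × (-20.0%) = -29.3%.

-29.3%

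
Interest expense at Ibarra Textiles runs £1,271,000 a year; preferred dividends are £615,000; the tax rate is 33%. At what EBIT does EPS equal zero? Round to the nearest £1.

Preferred dividends are paid after tax, so their pre-tax equivalent is £615,000 ÷ (1 − 0.33) = £917,910.45.
Financial break-even EBIT = interest + D_p ÷ (1 − t) = £1,271,000 + £917,910.45 = £2,188,910.45.

£2,188,910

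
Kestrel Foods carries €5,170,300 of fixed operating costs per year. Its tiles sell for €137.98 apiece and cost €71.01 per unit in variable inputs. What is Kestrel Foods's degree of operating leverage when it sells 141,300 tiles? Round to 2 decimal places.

Total contribution margin = 141,300 × €66.97 = €9,462,861.00.
Subtracting fixed costs: EBIT = €9,462,861.00 − €5,170,300 = €4,292,561.00.
So DOL = total CM / EBIT = €9,462,861.00 / €4,292,561.00 = 2.2045.

2.20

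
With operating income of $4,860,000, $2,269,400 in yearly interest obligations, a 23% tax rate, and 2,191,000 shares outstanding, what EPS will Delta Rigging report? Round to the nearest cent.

Pre-tax income = $4,860,000 − $2,269,400.00 = $2,590,600.00.
After tax at 23%: net income = $2,590,600.00 × 0.77 = $1,994,762.00.
EPS = $1,994,762.00 ÷ 2,191,000 = $0.91.

$0.91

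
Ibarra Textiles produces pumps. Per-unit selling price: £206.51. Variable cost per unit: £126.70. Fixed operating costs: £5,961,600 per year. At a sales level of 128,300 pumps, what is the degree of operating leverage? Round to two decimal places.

2.39

At 128,300 units, contribution = 128,300 × £79.81 = £10,239,623.00.
Subtracting fixed costs: EBIT = £10,239,623.00 − £5,961,600 = £4,278,023.00.
DOL = contribution ÷ EBIT = £10,239,623.00 ÷ £4,278,023.00 = 2.3935.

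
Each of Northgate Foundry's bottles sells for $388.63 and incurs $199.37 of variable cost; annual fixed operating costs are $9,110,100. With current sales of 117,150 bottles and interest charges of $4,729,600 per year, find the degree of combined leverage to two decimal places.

2.66

At 117,150 units, contribution = 117,150 × $189.26 = $22,171,809.00.
Operating income = contribution − fixed costs = $22,171,809.00 − $9,110,100 = $13,061,709.00. Interest = $4,729,600.00, so EBIT − I = $8,332,109.00.
DCL = contribution ÷ (EBIT − I) = $22,171,809.00 ÷ $8,332,109.00 = 2.6610.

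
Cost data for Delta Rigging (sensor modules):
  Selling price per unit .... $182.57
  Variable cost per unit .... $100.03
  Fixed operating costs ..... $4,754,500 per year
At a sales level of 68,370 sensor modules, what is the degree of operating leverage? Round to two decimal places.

Contribution at this volume is 68,370 × $82.54 = $5,643,259.80.
Subtracting fixed costs: EBIT = $5,643,259.80 − $4,754,500 = $888,759.80.
So DOL = total CM / EBIT = $5,643,259.80 / $888,759.80 = 6.3496.

6.35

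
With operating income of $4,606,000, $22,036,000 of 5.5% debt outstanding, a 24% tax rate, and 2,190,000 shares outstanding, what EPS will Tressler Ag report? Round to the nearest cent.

Pre-tax income = $4,606,000 − $1,211,980.00 = $3,394,020.00.
After tax at 24%: net income = $3,394,020.00 × 0.76 = $2,579,455.20.
EPS = $2,579,455.20 ÷ 2,190,000 = $1.18.

$1.18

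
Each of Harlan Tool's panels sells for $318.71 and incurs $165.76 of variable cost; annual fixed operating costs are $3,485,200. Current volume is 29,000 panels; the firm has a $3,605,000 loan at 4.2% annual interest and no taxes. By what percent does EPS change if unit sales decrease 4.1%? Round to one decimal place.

Total contribution margin = 29,000 × $152.95 = $4,435,550.00.
EBIT = $4,435,550.00 − $3,485,200 = $950,350.00.
Interest = $151,410.00, so EBIT − I = $798,940.00.
DCL = total CM / (EBIT − I) = $4,435,550.00 / $798,940.00 = 5.5518.
%ΔEPS = DCL × %ΔSales = 5.5518 × -4.1% = -22.8%.

-22.8%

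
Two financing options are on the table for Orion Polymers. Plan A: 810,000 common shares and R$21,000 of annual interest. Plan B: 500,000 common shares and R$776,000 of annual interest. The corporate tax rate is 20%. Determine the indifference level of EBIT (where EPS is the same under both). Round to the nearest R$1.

R$1,993,742

At indifference, (EBIT − 21,000)(1 − t)/810,000 = (EBIT − 776,000)(1 − t)/500,000.
The (1 − t) factor cancels: (EBIT − 21,000) × 500,000 = (EBIT − 776,000) × 810,000.
EBIT × (810,000 − 500,000) = 776,000 × 810,000 − 21,000 × 500,000 = 618,060,000,000, so EBIT = 618,060,000,000 ÷ 310,000 = 1,993,741.94.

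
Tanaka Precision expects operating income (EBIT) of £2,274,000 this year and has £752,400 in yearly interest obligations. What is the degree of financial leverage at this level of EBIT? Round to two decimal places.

Annual interest charges come to £752,400.00.
DFL = EBIT ÷ (EBIT − I) = £2,274,000 ÷ (£2,274,000 − £752,400.00) = £2,274,000 ÷ £1,521,600.00 = 1.4945.

1.49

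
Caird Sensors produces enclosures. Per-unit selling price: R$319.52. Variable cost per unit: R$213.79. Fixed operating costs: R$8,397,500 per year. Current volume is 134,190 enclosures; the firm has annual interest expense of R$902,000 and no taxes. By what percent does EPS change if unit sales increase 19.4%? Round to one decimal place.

+56.3%

Contribution at this volume is 134,190 × R$105.73 = R$14,187,908.70.
Operating income = contribution − fixed costs = R$14,187,908.70 − R$8,397,500 = R$5,790,408.70.
Interest = R$902,000.00, so EBIT − I = R$4,888,408.70.
DCL = total CM / (EBIT − I) = R$14,187,908.70 / R$4,888,408.70 = 2.9024.
%ΔEPS = DCL × %ΔSales = 2.9024 × +19.4% = +56.3%.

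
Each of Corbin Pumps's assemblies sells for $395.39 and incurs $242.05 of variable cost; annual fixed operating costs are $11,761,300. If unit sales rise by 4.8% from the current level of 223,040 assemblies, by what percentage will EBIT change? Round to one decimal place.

+7.3%

Contribution at this volume is 223,040 × $153.34 = $34,200,953.60.
Operating income = contribution − fixed costs = $34,200,953.60 − $11,761,300 = $22,439,653.60.
DOL = contribution ÷ EBIT = $34,200,953.60 ÷ $22,439,653.60 = 1.5241.
So EBIT moves 1.5241 × (+4.8%) = +7.3%.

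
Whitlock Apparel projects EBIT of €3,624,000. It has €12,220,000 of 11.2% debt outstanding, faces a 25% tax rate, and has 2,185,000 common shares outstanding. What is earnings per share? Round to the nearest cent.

Interest = €1,368,640.00, so EBT = €3,624,000 − €1,368,640.00 = €2,255,360.00.
After tax at 25%: net income = €2,255,360.00 × 0.75 = €1,691,520.00.
EPS = €1,691,520.00 ÷ 2,185,000 = €0.77.

€0.77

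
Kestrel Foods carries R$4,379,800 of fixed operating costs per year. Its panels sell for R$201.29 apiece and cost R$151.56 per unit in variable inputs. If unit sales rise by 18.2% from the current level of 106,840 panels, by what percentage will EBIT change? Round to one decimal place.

At 106,840 units, contribution = 106,840 × R$49.73 = R$5,313,153.20.
Operating income = contribution − fixed costs = R$5,313,153.20 − R$4,379,800 = R$933,353.20.
Degree of operating leverage = R$5,313,153.20 / R$933,353.20 = 5.6925.
%ΔEBIT = DOL × %ΔSales = 5.6925 × +18.2% = +103.6%.

+103.6%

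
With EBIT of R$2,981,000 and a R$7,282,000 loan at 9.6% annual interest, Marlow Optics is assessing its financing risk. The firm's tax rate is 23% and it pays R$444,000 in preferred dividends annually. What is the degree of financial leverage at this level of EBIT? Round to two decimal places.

1.75

Annual interest charges come to R$699,072.00.
Pre-tax preferred-dividend burden = R$444,000 ÷ (1 − 0.23) = R$576,623.38.
DFL = EBIT ÷ [EBIT − I − D_p/(1−t)] = R$2,981,000 ÷ [R$2,981,000 − R$699,072.00 − R$576,623.38] = R$2,981,000 ÷ R$1,705,304.62 = 1.7481.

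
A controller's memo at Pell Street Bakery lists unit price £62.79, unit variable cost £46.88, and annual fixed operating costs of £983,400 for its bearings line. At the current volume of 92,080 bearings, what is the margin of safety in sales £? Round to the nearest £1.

Each unit contributes £62.79 − £46.88 = £15.91. Break-even units = £983,400 ÷ £15.91 = 61,810.18; break-even revenue = 61,810.18 × £62.79 = £3,881,061.35.
Actual sales revenue = 92,080 × £62.79 = £5,781,703.20.
Margin of safety = £5,781,703.20 − £3,881,061.35 = £1,900,642.

£1,900,642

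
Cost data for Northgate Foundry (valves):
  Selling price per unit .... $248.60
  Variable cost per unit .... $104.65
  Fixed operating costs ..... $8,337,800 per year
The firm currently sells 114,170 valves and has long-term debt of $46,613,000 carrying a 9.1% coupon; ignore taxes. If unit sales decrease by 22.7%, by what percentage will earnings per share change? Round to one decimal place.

Contribution at this volume is 114,170 × $143.95 = $16,434,771.50.
Operating income = contribution − fixed costs = $16,434,771.50 − $8,337,800 = $8,096,971.50.
After interest of $4,241,783.00, pre-tax earnings = $3,855,188.50.
DCL = total CM / (EBIT − I) = $16,434,771.50 / $3,855,188.50 = 4.2630.
EPS therefore changes by 4.2630 × (-22.7%) = -96.8%.

-96.8%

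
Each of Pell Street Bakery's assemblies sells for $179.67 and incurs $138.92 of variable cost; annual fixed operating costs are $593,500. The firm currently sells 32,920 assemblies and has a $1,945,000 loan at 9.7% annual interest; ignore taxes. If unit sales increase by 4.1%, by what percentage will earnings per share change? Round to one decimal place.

+9.8%

At 32,920 units, contribution = 32,920 × $40.75 = $1,341,490.00.
EBIT = $1,341,490.00 − $593,500 = $747,990.00.
Interest = $188,665.00, so EBIT − I = $559,325.00.
Degree of combined leverage = contribution ÷ (EBIT − I) = $1,341,490.00 ÷ $559,325.00 = 2.3984.
EPS therefore changes by 2.3984 × (+4.1%) = +9.8%.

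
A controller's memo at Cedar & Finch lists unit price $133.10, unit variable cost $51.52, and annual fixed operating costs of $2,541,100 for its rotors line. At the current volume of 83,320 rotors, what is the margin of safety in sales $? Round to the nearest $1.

$6,944,018

Each unit contributes $133.10 − $51.52 = $81.58. Break-even units = $2,541,100 ÷ $81.58 = 31,148.57; break-even revenue = 31,148.57 × $133.10 = $4,145,874.11.
Current sales = 83,320 × $133.10 = $11,089,892.00.
Margin of safety = $11,089,892.00 − $4,145,874.11 = $6,944,018.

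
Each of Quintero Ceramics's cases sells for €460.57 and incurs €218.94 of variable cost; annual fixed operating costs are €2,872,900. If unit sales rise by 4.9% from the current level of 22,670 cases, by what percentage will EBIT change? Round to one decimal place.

+10.3%

Contribution at this volume is 22,670 × €241.63 = €5,477,752.10.
EBIT = €5,477,752.10 − €2,872,900 = €2,604,852.10.
Degree of operating leverage = €5,477,752.10 / €2,604,852.10 = 2.1029.
%ΔEBIT = DOL × %ΔSales = 2.1029 × +4.9% = +10.3%.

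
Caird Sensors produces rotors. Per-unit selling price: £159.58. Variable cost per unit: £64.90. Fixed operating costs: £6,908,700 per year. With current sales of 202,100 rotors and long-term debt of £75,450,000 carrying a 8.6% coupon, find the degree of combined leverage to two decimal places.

Contribution at this volume is 202,100 × £94.68 = £19,134,828.00.
Subtracting fixed costs: EBIT = £19,134,828.00 − £6,908,700 = £12,226,128.00. Interest = £6,488,700.00.
DOL = £19,134,828.00 ÷ £12,226,128.00 = 1.5651; DFL = £12,226,128.00 ÷ £5,737,428.00 = 2.1309.
Combined leverage = 1.5651 × 2.1309 = 3.3351.

3.34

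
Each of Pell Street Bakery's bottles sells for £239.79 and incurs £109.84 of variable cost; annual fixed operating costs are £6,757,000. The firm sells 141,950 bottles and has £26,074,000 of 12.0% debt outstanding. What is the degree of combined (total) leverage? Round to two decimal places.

At 141,950 units, contribution = 141,950 × £129.95 = £18,446,402.50.
Subtracting fixed costs: EBIT = £18,446,402.50 − £6,757,000 = £11,689,402.50. Interest = £3,128,880.00, so EBIT − I = £8,560,522.50.
DCL = contribution ÷ (EBIT − I) = £18,446,402.50 ÷ £8,560,522.50 = 2.1548.

2.15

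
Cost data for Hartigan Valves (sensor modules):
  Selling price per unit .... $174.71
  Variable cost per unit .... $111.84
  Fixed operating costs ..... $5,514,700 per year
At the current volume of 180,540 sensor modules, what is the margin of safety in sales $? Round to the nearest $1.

$16,217,295

Contribution margin per unit = $174.71 − $111.84 = $62.87. Break-even units = $5,514,700 ÷ $62.87 = 87,715.92; break-even revenue = 87,715.92 × $174.71 = $15,324,848.69.
Actual sales revenue = 180,540 × $174.71 = $31,542,143.40.
Margin of safety = $31,542,143.40 − $15,324,848.69 = $16,217,295.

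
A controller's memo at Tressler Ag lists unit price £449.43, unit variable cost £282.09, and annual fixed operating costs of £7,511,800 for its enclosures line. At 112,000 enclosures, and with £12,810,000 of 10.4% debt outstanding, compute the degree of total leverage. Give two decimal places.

Contribution at this volume is 112,000 × £167.34 = £18,742,080.00.
Subtracting fixed costs: EBIT = £18,742,080.00 − £7,511,800 = £11,230,280.00. Interest = £1,332,240.00.
DOL = £18,742,080.00 ÷ £11,230,280.00 = 1.6689; DFL = £11,230,280.00 ÷ £9,898,040.00 = 1.1346.
DCL = DOL × DFL = 1.6689 × 1.1346 = 1.8935.

1.89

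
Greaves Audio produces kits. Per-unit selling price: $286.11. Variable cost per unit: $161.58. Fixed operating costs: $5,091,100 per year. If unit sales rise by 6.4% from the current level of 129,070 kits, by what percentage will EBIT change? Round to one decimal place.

+9.4%

At 129,070 units, contribution = 129,070 × $124.53 = $16,073,087.10.
Operating income = contribution − fixed costs = $16,073,087.10 − $5,091,100 = $10,981,987.10.
So DOL = total CM / EBIT = $16,073,087.10 / $10,981,987.10 = 1.4636.
So EBIT moves 1.4636 × (+6.4%) = +9.4%.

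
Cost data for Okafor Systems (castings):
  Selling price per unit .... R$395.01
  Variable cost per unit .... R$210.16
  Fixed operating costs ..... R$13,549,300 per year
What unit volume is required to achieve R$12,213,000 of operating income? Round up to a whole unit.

139,369 castings

Unit CM = price − variable cost = R$395.01 − R$210.16 = R$184.85.
Units = (FC + target) / CM = (R$13,549,300 + R$12,213,000) / R$184.85 = 139,368.68, so 139,369 castings.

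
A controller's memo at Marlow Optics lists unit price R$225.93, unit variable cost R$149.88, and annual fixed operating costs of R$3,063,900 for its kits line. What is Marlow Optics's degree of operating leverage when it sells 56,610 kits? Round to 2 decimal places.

Total contribution margin = 56,610 × R$76.05 = R$4,305,190.50.
Subtracting fixed costs: EBIT = R$4,305,190.50 − R$3,063,900 = R$1,241,290.50.
Degree of operating leverage = R$4,305,190.50 / R$1,241,290.50 = 3.4683.

3.47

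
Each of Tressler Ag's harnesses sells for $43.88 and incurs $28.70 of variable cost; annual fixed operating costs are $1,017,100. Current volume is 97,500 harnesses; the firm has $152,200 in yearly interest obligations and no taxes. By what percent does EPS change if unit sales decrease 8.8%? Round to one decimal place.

Contribution at this volume is 97,500 × $15.18 = $1,480,050.00.
Subtracting fixed costs: EBIT = $1,480,050.00 − $1,017,100 = $462,950.00.
After interest of $152,200.00, pre-tax earnings = $310,750.00.
Degree of combined leverage = contribution ÷ (EBIT − I) = $1,480,050.00 ÷ $310,750.00 = 4.7628.
%ΔEPS = DCL × %ΔSales = 4.7628 × -8.8% = -41.9%.

-41.9%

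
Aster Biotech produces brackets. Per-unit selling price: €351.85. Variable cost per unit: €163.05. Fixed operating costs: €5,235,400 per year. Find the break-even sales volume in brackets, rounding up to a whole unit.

Contribution margin per unit = €351.85 − €163.05 = €188.80.
Break-even Q = €5,235,400 / €188.80 = 27,729.87 → 27,730 brackets.

27,730 brackets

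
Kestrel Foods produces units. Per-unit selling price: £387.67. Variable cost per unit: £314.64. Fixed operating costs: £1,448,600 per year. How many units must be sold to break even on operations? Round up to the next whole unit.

19,836 units

Each unit contributes £387.67 − £314.64 = £73.03.
Break-even volume = fixed costs ÷ CM per unit = £1,448,600 ÷ £73.03 = 19,835.68, so 19,836 units.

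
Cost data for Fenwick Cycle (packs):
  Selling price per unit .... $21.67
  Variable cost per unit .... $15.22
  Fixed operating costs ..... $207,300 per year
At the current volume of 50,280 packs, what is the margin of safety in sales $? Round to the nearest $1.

Unit CM = price − variable cost = $21.67 − $15.22 = $6.45. Break-even units = $207,300 ÷ $6.45 = 32,139.53; break-even revenue = 32,139.53 × $21.67 = $696,463.72.
Actual sales revenue = 50,280 × $21.67 = $1,089,567.60.
Margin of safety = $1,089,567.60 − $696,463.72 = $393,104.

$393,104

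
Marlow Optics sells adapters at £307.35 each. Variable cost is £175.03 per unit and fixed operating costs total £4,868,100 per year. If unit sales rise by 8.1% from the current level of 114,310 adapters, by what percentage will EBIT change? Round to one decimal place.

Total contribution margin = 114,310 × £132.32 = £15,125,499.20.
Operating income = contribution − fixed costs = £15,125,499.20 − £4,868,100 = £10,257,399.20.
So DOL = total CM / EBIT = £15,125,499.20 / £10,257,399.20 = 1.4746.
So EBIT moves 1.4746 × (+8.1%) = +11.9%.

+11.9%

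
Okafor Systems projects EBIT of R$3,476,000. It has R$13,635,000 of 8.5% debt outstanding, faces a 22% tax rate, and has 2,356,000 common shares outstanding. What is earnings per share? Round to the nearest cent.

R$0.77

Interest = R$1,158,975.00, so EBT = R$3,476,000 − R$1,158,975.00 = R$2,317,025.00.
After tax at 22%: net income = R$2,317,025.00 × 0.78 = R$1,807,279.50.
Per share: R$1,807,279.50 / 2,356,000 shares = R$0.77.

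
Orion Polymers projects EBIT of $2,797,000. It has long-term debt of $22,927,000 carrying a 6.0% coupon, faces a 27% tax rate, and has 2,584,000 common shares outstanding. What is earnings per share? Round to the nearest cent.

$0.40

Pre-tax income = $2,797,000 − $1,375,620.00 = $1,421,380.00.
After tax at 27%: net income = $1,421,380.00 × 0.73 = $1,037,607.40.
Per share: $1,037,607.40 / 2,584,000 shares = $0.40.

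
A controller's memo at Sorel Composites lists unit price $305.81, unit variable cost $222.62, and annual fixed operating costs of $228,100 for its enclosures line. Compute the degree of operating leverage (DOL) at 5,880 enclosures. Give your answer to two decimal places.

Total contribution margin = 5,880 × $83.19 = $489,157.20.
Subtracting fixed costs: EBIT = $489,157.20 − $228,100 = $261,057.20.
So DOL = total CM / EBIT = $489,157.20 / $261,057.20 = 1.8738.

1.87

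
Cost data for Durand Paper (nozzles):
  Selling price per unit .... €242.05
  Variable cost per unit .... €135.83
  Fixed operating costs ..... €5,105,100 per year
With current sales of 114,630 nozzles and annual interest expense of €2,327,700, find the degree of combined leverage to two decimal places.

Total contribution margin = 114,630 × €106.22 = €12,175,998.60.
Operating income = contribution − fixed costs = €12,175,998.60 − €5,105,100 = €7,070,898.60. Interest = €2,327,700.00, so EBIT − I = €4,743,198.60.
Degree of total leverage = total CM / (EBIT − interest) = €12,175,998.60 / €4,743,198.60 = 2.5670.

2.57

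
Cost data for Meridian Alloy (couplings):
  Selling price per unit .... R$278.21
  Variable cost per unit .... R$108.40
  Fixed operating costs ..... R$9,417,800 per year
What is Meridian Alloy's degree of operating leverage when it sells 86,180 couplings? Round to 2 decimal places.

Total contribution margin = 86,180 × R$169.81 = R$14,634,225.80.
Subtracting fixed costs: EBIT = R$14,634,225.80 − R$9,417,800 = R$5,216,425.80.
Degree of operating leverage = R$14,634,225.80 / R$5,216,425.80 = 2.8054.

2.81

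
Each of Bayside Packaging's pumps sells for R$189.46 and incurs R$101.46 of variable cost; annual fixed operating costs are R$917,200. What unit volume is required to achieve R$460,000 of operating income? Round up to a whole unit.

15,650 pumps

Contribution margin per unit = R$189.46 − R$101.46 = R$88.00.
Need Q such that Q × R$88.00 − R$917,200 = R$460,000, i.e. Q = R$1,377,200 / R$88.00 = 15,650.00 → 15,650.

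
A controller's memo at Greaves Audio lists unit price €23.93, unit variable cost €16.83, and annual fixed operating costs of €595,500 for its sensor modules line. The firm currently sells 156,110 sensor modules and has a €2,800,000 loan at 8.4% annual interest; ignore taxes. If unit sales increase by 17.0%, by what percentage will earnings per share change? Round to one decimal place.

At 156,110 units, contribution = 156,110 × €7.10 = €1,108,381.00.
EBIT = €1,108,381.00 − €595,500 = €512,881.00.
After interest of €235,200.00, pre-tax earnings = €277,681.00.
DCL = total CM / (EBIT − I) = €1,108,381.00 / €277,681.00 = 3.9916.
%ΔEPS = DCL × %ΔSales = 3.9916 × +17.0% = +67.9%.

+67.9%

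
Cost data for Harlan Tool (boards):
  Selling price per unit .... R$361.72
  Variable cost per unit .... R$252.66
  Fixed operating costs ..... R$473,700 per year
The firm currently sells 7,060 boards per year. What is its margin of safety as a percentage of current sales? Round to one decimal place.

Each unit contributes R$361.72 − R$252.66 = R$109.06. Break-even units = R$473,700 ÷ R$109.06 = 4,343.48; break-even revenue = 4,343.48 × R$361.72 = R$1,571,123.82.
Current sales = 7,060 × R$361.72 = R$2,553,743.20.
Margin of safety = (R$2,553,743.20 − R$1,571,123.82) ÷ R$2,553,743.20 = 38.5%.

38.5%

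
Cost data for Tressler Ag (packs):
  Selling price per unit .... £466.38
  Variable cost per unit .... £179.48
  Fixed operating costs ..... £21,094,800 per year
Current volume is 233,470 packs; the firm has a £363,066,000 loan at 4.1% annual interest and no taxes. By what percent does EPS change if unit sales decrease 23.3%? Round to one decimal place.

Total contribution margin = 233,470 × £286.90 = £66,982,543.00.
Operating income = contribution − fixed costs = £66,982,543.00 − £21,094,800 = £45,887,743.00.
After interest of £14,885,706.00, pre-tax earnings = £31,002,037.00.
DCL = total CM / (EBIT − I) = £66,982,543.00 / £31,002,037.00 = 2.1606.
EPS therefore changes by 2.1606 × (-23.3%) = -50.3%.

-50.3%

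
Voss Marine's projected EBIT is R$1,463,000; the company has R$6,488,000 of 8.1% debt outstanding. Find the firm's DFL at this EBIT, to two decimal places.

Interest = R$525,528.00.
DFL = EBIT ÷ (EBIT − I) = R$1,463,000 ÷ (R$1,463,000 − R$525,528.00) = R$1,463,000 ÷ R$937,472.00 = 1.5606.

1.56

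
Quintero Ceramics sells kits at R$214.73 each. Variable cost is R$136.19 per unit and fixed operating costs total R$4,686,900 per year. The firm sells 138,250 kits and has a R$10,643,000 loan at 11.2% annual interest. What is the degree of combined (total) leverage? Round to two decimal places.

2.18

Total contribution margin = 138,250 × R$78.54 = R$10,858,155.00.
Operating income = contribution − fixed costs = R$10,858,155.00 − R$4,686,900 = R$6,171,255.00. Interest = R$1,192,016.00.
DOL = R$10,858,155.00 ÷ R$6,171,255.00 = 1.7595; DFL = R$6,171,255.00 ÷ R$4,979,239.00 = 1.2394.
Combined leverage = 1.7595 × 1.2394 = 2.1807.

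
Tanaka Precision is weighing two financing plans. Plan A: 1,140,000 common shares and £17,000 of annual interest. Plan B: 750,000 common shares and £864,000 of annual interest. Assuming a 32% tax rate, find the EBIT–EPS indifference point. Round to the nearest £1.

£2,492,846

At indifference, (EBIT − 17,000)(1 − t)/1,140,000 = (EBIT − 864,000)(1 − t)/750,000.
The (1 − t) factor cancels: (EBIT − 17,000) × 750,000 = (EBIT − 864,000) × 1,140,000.
Solving, EBIT = (864,000·1,140,000 − 17,000·750,000) / (1,140,000 − 750,000) = 972,210,000,000 / 390,000 = 2,492,846.15.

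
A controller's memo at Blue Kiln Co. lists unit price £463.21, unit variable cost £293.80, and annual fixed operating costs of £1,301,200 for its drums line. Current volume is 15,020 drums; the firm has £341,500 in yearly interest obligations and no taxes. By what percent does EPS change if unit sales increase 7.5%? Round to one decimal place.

+21.2%

At 15,020 units, contribution = 15,020 × £169.41 = £2,544,538.20.
EBIT = £2,544,538.20 − £1,301,200 = £1,243,338.20.
Interest = £341,500.00, so EBIT − I = £901,838.20.
DCL = total CM / (EBIT − I) = £2,544,538.20 / £901,838.20 = 2.8215.
%ΔEPS = DCL × %ΔSales = 2.8215 × +7.5% = +21.2%.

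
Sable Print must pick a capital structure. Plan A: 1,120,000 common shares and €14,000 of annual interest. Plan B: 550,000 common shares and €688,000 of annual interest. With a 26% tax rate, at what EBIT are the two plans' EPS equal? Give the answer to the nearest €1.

Set EPS_A = EPS_B: (EBIT − €14,000)(1 − 0.26) ÷ 1,120,000 = (EBIT − €688,000)(1 − 0.26) ÷ 550,000.
Cancelling (1 − t) and cross-multiplying: 550,000·(EBIT − 14,000) = 1,120,000·(EBIT − 688,000).
Solving, EBIT = (688,000·1,120,000 − 14,000·550,000) / (1,120,000 − 550,000) = 762,860,000,000 / 570,000 = 1,338,350.88.

€1,338,351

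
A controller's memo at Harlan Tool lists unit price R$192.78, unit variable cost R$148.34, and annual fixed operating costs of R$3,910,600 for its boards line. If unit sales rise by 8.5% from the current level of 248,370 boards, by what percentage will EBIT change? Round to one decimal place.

+13.2%

Contribution at this volume is 248,370 × R$44.44 = R$11,037,562.80.
Subtracting fixed costs: EBIT = R$11,037,562.80 − R$3,910,600 = R$7,126,962.80.
DOL = contribution ÷ EBIT = R$11,037,562.80 ÷ R$7,126,962.80 = 1.5487.
So EBIT moves 1.5487 × (+8.5%) = +13.2%.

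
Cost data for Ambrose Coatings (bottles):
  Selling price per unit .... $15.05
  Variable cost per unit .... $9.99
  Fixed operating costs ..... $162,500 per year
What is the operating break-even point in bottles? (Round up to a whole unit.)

Unit CM = price − variable cost = $15.05 − $9.99 = $5.06.
Units to break even: $162,500 ÷ $5.06 = 32,114.62, rounded up to 32,115.

32,115 bottles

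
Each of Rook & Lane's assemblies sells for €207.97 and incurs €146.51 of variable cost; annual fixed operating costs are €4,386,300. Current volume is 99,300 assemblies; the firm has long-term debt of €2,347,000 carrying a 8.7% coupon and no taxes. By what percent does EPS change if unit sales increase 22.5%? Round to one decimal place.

At 99,300 units, contribution = 99,300 × €61.46 = €6,102,978.00.
EBIT = €6,102,978.00 − €4,386,300 = €1,716,678.00.
Interest = €204,189.00, so EBIT − I = €1,512,489.00.
DCL = total CM / (EBIT − I) = €6,102,978.00 / €1,512,489.00 = 4.0351.
EPS therefore changes by 4.0351 × (+22.5%) = +90.8%.

+90.8%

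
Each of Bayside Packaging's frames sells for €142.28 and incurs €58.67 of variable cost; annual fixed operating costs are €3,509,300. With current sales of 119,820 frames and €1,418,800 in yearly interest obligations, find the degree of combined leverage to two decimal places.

Total contribution margin = 119,820 × €83.61 = €10,018,150.20.
Operating income = contribution − fixed costs = €10,018,150.20 − €3,509,300 = €6,508,850.20. Interest = €1,418,800.00.
DOL = €10,018,150.20 ÷ €6,508,850.20 = 1.5392; DFL = €6,508,850.20 ÷ €5,090,050.20 = 1.2787.
DCL = DOL × DFL = 1.5392 × 1.2787 = 1.9682.

1.97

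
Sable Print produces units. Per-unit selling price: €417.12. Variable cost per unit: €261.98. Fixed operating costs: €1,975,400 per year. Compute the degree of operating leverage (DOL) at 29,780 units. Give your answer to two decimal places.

At 29,780 units, contribution = 29,780 × €155.14 = €4,620,069.20.
Operating income = contribution − fixed costs = €4,620,069.20 − €1,975,400 = €2,644,669.20.
Degree of operating leverage = €4,620,069.20 / €2,644,669.20 = 1.7469.

1.75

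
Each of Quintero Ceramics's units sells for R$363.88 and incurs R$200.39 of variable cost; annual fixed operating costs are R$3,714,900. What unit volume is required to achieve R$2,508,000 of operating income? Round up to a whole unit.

38,063 units

Contribution margin per unit = R$363.88 − R$200.39 = R$163.49.
Required volume = (fixed costs + target profit) ÷ CM = (R$3,714,900 + R$2,508,000) ÷ R$163.49 = 38,062.88, so 38,063 units.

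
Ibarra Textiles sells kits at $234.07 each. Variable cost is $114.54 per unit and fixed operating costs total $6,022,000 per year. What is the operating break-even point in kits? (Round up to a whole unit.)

Unit CM = price − variable cost = $234.07 − $114.54 = $119.53.
Units to break even: $6,022,000 ÷ $119.53 = 50,380.66, rounded up to 50,381.

50,381 kits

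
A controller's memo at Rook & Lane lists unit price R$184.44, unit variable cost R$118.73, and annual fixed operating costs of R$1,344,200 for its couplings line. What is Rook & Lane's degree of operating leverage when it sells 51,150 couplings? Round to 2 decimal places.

1.67

Total contribution margin = 51,150 × R$65.71 = R$3,361,066.50.
Operating income = contribution − fixed costs = R$3,361,066.50 − R$1,344,200 = R$2,016,866.50.
So DOL = total CM / EBIT = R$3,361,066.50 / R$2,016,866.50 = 1.6665.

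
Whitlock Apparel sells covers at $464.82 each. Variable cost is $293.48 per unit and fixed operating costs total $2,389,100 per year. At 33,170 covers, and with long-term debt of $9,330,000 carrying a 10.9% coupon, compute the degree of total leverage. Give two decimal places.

Total contribution margin = 33,170 × $171.34 = $5,683,347.80.
Operating income = contribution − fixed costs = $5,683,347.80 − $2,389,100 = $3,294,247.80. Interest = $1,016,970.00.
DOL = $5,683,347.80 ÷ $3,294,247.80 = 1.7252; DFL = $3,294,247.80 ÷ $2,277,277.80 = 1.4466.
Combined leverage = 1.7252 × 1.4466 = 2.4957.

2.50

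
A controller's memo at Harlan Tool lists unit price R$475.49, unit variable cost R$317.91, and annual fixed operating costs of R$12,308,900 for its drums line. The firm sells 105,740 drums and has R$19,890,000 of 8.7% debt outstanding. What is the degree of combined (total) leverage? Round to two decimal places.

6.35

At 105,740 units, contribution = 105,740 × R$157.58 = R$16,662,509.20.
Operating income = contribution − fixed costs = R$16,662,509.20 − R$12,308,900 = R$4,353,609.20. Interest = R$1,730,430.00.
DOL = R$16,662,509.20 ÷ R$4,353,609.20 = 3.8273; DFL = R$4,353,609.20 ÷ R$2,623,179.20 = 1.6597.
DCL = DOL × DFL = 3.8273 × 1.6597 = 6.3522.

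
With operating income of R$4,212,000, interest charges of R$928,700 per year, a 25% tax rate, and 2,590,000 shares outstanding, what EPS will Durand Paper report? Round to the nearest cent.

Pre-tax income = R$4,212,000 − R$928,700.00 = R$3,283,300.00.
Net income = R$3,283,300.00 × (1 − 0.25) = R$2,462,475.00.
EPS = R$2,462,475.00 ÷ 2,590,000 = R$0.95.

R$0.95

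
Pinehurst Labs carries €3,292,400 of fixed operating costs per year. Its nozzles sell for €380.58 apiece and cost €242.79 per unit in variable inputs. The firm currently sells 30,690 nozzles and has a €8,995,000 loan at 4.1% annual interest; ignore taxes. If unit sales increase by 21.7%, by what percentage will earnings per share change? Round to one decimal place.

Total contribution margin = 30,690 × €137.79 = €4,228,775.10.
EBIT = €4,228,775.10 − €3,292,400 = €936,375.10.
Interest = €368,795.00, so EBIT − I = €567,580.10.
DCL = total CM / (EBIT − I) = €4,228,775.10 / €567,580.10 = 7.4505.
EPS therefore changes by 7.4505 × (+21.7%) = +161.7%.

+161.7%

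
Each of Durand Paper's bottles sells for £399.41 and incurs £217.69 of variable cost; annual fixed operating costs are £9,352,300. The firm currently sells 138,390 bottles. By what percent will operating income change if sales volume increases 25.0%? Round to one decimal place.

+39.8%

Total contribution margin = 138,390 × £181.72 = £25,148,230.80.
Subtracting fixed costs: EBIT = £25,148,230.80 − £9,352,300 = £15,795,930.80.
Degree of operating leverage = £25,148,230.80 / £15,795,930.80 = 1.5921.
Operating income changes by 1.5921 × +25.0% = +39.8%.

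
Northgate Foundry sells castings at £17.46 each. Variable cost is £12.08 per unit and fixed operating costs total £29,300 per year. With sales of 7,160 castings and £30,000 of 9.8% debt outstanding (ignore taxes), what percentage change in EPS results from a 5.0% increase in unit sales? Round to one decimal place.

Contribution at this volume is 7,160 × £5.38 = £38,520.80.
EBIT = £38,520.80 − £29,300 = £9,220.80.
Interest = £2,940.00, so EBIT − I = £6,280.80.
DCL = total CM / (EBIT − I) = £38,520.80 / £6,280.80 = 6.1331.
EPS therefore changes by 6.1331 × (+5.0%) = +30.7%.

+30.7%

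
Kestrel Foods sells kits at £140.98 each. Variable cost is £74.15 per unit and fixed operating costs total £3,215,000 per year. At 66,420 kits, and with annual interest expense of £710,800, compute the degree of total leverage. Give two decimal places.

8.65

At 66,420 units, contribution = 66,420 × £66.83 = £4,438,848.60.
Operating income = contribution − fixed costs = £4,438,848.60 − £3,215,000 = £1,223,848.60. Interest = £710,800.00, so EBIT − I = £513,048.60.
Degree of total leverage = total CM / (EBIT − interest) = £4,438,848.60 / £513,048.60 = 8.6519.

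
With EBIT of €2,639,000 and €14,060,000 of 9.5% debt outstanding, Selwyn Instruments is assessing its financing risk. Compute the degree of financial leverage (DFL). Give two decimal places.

Annual interest charges come to €1,335,700.00.
Degree of financial leverage = EBIT / (EBIT − interest) = €2,639,000 / €1,303,300.00 = 2.0249.

2.02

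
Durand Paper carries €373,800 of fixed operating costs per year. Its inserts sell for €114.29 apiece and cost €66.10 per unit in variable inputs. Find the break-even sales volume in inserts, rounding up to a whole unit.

7,757 inserts

Unit CM = price − variable cost = €114.29 − €66.10 = €48.19.
Break-even volume = fixed costs ÷ CM per unit = €373,800 ÷ €48.19 = 7,756.80, so 7,757 inserts.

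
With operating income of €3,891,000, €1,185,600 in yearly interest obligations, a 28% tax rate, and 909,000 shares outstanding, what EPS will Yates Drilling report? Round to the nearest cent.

€2.14

Pre-tax income = €3,891,000 − €1,185,600.00 = €2,705,400.00.
After tax at 28%: net income = €2,705,400.00 × 0.72 = €1,947,888.00.
Per share: €1,947,888.00 / 909,000 shares = €2.14.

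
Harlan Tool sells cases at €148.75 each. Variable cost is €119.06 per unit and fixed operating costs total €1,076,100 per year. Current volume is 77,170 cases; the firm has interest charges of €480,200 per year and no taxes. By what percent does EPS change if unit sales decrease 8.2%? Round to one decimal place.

Total contribution margin = 77,170 × €29.69 = €2,291,177.30.
Operating income = contribution − fixed costs = €2,291,177.30 − €1,076,100 = €1,215,077.30.
After interest of €480,200.00, pre-tax earnings = €734,877.30.
DCL = total CM / (EBIT − I) = €2,291,177.30 / €734,877.30 = 3.1178.
%ΔEPS = DCL × %ΔSales = 3.1178 × -8.2% = -25.6%.

-25.6%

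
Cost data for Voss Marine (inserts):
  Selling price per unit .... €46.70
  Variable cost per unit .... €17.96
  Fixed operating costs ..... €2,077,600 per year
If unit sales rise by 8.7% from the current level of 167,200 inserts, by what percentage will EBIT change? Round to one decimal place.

Total contribution margin = 167,200 × €28.74 = €4,805,328.00.
EBIT = €4,805,328.00 − €2,077,600 = €2,727,728.00.
DOL = contribution ÷ EBIT = €4,805,328.00 ÷ €2,727,728.00 = 1.7617.
%ΔEBIT = DOL × %ΔSales = 1.7617 × +8.7% = +15.3%.

+15.3%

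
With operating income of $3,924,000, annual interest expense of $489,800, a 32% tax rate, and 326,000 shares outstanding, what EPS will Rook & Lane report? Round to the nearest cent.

Interest = $489,800.00, so EBT = $3,924,000 − $489,800.00 = $3,434,200.00.
Net income = $3,434,200.00 × (1 − 0.32) = $2,335,256.00.
EPS = $2,335,256.00 ÷ 326,000 = $7.16.

$7.16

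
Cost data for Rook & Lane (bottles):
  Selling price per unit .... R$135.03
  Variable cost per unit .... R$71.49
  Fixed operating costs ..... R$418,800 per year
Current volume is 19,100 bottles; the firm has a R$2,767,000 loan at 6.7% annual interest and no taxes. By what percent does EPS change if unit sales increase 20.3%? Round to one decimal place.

+40.4%

Total contribution margin = 19,100 × R$63.54 = R$1,213,614.00.
EBIT = R$1,213,614.00 − R$418,800 = R$794,814.00.
Interest = R$185,389.00, so EBIT − I = R$609,425.00.
DCL = total CM / (EBIT − I) = R$1,213,614.00 / R$609,425.00 = 1.9914.
%ΔEPS = DCL × %ΔSales = 1.9914 × +20.3% = +40.4%.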